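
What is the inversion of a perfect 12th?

First reduce the compound perfect twelfth to its simple form, a perfect fifth.
Inverted interval numbers add to nine, so a fifth pairs with a fourth (5 + 4 = 9).
The quality also flips — perfect stays perfect — giving a perfect fourth.

perfect fourth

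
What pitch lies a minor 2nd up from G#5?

The second takes the letter from G up to A.
Moving 1 semitone up from G#5 (the size of a minor second) reaches A5.

A5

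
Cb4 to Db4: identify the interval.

M2

C to D spans two letter names (C-D): a second.
The major second spans 2 semitones, and Cb4 to Db4 is exactly 2 semitones — so this is a major second.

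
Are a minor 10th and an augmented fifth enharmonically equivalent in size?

No

15 semitones (minor tenth) vs 8 semitones (augmented fifth): not equal.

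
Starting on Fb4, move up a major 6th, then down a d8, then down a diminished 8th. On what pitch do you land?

Fb4 up a major sixth → Db5 (9 semitones).
Db5 down a diminished octave → D4 (11 semitones).
Down a diminished octave from D4: D#3 (11 semitones down).

D#3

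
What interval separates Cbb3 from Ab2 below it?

d3

Descending from Cbb3 to Ab2 is the same interval as ascending Ab2 to Cbb3.
A to C spans three letter names (A-B-C): a third.
A major third would be 4 semitones; Ab2 to Cbb3 is 2, two semitones narrower, so the interval is diminished.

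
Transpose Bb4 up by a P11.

Four letters up from B (plus an octave) reaches E.
A perfect eleventh spans 17 semitones, so from Bb4 the target pitch is Eb6.

Eb6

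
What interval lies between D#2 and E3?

minor ninth

D to E spans two letter names (D-E), plus an octave: a ninth.
A major ninth would be 14 semitones, but D#2 to E3 is 13 — one semitone narrower, making it a minor ninth.
(Equivalently, a compound minor second: a minor second plus an octave.)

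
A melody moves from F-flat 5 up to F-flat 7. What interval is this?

F to F is the same letter name, plus 2 octaves — that makes it a fifteenth of some quality.
Counting semitones, Fb5→Fb7 is 24, which is the perfect fifteenth.
(Equivalently, a compound perfect octave: a perfect octave plus an octave.)

P15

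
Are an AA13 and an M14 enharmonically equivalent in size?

A doubly augmented thirteenth = 23 semitones = a major fourteenth; enharmonically equal.

Yes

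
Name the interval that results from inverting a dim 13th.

First reduce the compound diminished thirteenth to its simple form, a diminished sixth.
Interval numbers invert to sum to nine: 6 + 3 = 9, so a sixth inverts to a third.
And diminished becomes augmented under inversion, so we get an augmented third.

augmented third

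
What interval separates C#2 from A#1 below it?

Descending from C#2 to A#1 is the same interval as ascending A#1 to C#2.
A to C spans three letter names (A-B-C), so the interval is some kind of third.
A#1 to C#2 is 3 semitones, a half step short of the major third (4), so this is minor.

minor 3rd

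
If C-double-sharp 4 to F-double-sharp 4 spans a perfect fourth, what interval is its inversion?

perfect 5th

Interval numbers invert to sum to nine: 4 + 5 = 9, so a fourth inverts to a fifth.
The quality also flips — perfect stays perfect — giving a perfect fifth.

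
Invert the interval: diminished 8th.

augmented unison

The rule of nine gives the new number: 9 − 8 = 1, so an octave becomes a unison.
Quality inverts too: diminished becomes augmented. That makes the inversion an augmented unison.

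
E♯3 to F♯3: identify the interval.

minor 2nd

E to F spans two letter names (E-F), so the interval is some kind of second.
E#3 to F#3 is 1 semitone, a half step short of the major second (2), so this is minor.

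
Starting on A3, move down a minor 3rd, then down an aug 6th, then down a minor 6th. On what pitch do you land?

C2

A3 down a minor third → F#3 (3 semitones).
Down an augmented sixth from F#3: Ab2 (10 semitones down).
Down a minor sixth from Ab2: C2 (8 semitones down).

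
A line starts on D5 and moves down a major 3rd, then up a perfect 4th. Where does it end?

Down a major third from D5: Bb4 (4 semitones down).
A perfect fourth up from Bb4 is Eb5.

Eb5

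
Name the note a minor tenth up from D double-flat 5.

Three letters up from D (plus an octave) reaches F.
A minor tenth spans 15 semitones, so from Dbb5 the target pitch is Fbb6.

F double-flat 6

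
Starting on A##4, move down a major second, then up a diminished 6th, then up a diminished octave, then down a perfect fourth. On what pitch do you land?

Bb5

A##4 down a major second → G##4 (2 semitones).
A diminished sixth up from G##4 is E5.
A diminished octave up from E5 is Eb6.
Eb6 down a perfect fourth → Bb5 (5 semitones).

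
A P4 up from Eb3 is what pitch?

The fourth takes the letter from E up to A.
Moving 5 semitones up from Eb3 (the size of a perfect fourth) reaches Ab3.

Ab3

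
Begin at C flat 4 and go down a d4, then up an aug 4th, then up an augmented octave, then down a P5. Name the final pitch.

F double-sharp 4

Down a diminished fourth from Cb4: G3 (4 semitones down).
G3 up an augmented fourth → C#4 (6 semitones).
C#4 up an augmented octave → C##5 (13 semitones).
A perfect fifth down from C##5 is F##4.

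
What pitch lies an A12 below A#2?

The twelfth's letter: A down five letter names plus an octave → D.
Moving 20 semitones down from A#2 (the size of an augmented twelfth) reaches D1.

D1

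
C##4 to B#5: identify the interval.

minor fourteenth

C to B spans seven letter names (C-D-E-F-G-A-B), plus an octave: a fourteenth.
A major fourteenth would be 23 semitones, but C##4 to B#5 is 22 — one semitone narrower, making it a minor fourteenth.
(Equivalently, a compound minor seventh: a minor seventh plus an octave.)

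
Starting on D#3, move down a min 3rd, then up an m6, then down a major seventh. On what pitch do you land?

A2

A minor third down from D#3 is B#2.
Up a minor sixth from B#2: G#3 (8 semitones up).
A major seventh down from G#3 is A2.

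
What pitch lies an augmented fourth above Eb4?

Four letter names up from E: A.
An augmented fourth spans 6 semitones, so from Eb4 the target pitch is A4.

A4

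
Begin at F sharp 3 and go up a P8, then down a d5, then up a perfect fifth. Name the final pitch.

A perfect octave up from F#3 is F#4.
Down a diminished fifth from F#4: B#3 (6 semitones down).
Up a perfect fifth from B#3: F##4 (7 semitones up).

F double-sharp 4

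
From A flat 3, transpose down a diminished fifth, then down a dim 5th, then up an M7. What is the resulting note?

Ab3 down a diminished fifth → D3 (6 semitones).
Down a diminished fifth from D3: G#2 (6 semitones down).
Up a major seventh from G#2: F##3 (11 semitones up).

F double-sharp 3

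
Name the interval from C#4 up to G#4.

C to G spans five letter names (C-D-E-F-G) — that makes it a fifth of some quality.
Counting semitones, C#4→G#4 is 7, which is the perfect fifth.

perfect fifth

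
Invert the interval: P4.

P5

Inverted interval numbers add to nine, so a fourth pairs with a fifth (4 + 5 = 9).
Quality inverts too: perfect stays perfect. That makes the inversion a perfect fifth.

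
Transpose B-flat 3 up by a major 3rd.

D 4

Three letter names up from B: D.
A major third is 4 semitones; 4 semitones up from Bb3 gives D4.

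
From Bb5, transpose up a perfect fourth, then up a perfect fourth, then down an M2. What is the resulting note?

A perfect fourth up from Bb5 is Eb6.
Up a perfect fourth from Eb6: Ab6 (5 semitones up).
A major second down from Ab6 is Gb6.

Gb6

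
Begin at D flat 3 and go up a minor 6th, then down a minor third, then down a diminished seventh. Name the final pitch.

A minor sixth up from Db3 is Bbb3.
A minor third down from Bbb3 is Gb3.
Gb3 down a diminished seventh → A2 (9 semitones).

A 2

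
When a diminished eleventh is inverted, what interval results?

First reduce the compound diminished eleventh to its simple form, a diminished fourth.
The rule of nine gives the new number: 9 − 4 = 5, so a fourth becomes a fifth.
The quality also flips — diminished becomes augmented — giving an augmented fifth.

augmented 5th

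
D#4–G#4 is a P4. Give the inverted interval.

Inverted interval numbers add to nine, so a fourth pairs with a fifth (4 + 5 = 9).
The quality also flips — perfect stays perfect — giving a perfect fifth.

P5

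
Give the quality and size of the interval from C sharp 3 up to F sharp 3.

perfect 4th

C to F spans four letter names (C-D-E-F): a fourth.
C#3 to F#3 is 5 semitones, matching the perfect fourth exactly, so the quality is perfect.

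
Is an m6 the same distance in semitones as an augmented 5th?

Yes

Both span 8 semitones: a minor sixth and an augmented fifth are the same chromatic distance.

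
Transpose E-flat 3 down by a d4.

Counting four letter names down from E lands on B.
Moving 4 semitones down from Eb3 (the size of a diminished fourth) reaches B2.

B 2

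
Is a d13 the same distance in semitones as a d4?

No

A diminished thirteenth is 19 semitones but a diminished fourth is 4 semitones — different sizes.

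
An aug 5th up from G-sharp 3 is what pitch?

D-double-sharp 4

The fifth takes the letter from G up to D.
An augmented fifth is 8 semitones; 8 semitones up from G#3 gives D##4.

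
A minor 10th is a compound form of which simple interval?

Each octave removed subtracts seven from the number: 10 − 7 = 3.
So a minor tenth is an octave plus a minor third. The quality is unchanged.

minor third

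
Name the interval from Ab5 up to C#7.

augmented 10th

A to C spans three letter names (A-B-C), plus an octave: a tenth.
Ab5 to C#7 spans 17 semitones — one semitone wider than the major tenth (16) — giving an augmented tenth.
(Equivalently, a compound augmented third: an augmented third plus an octave.)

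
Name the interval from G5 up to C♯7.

augmented eleventh

G to C spans four letter names (G-A-B-C), plus an octave — that makes it an eleventh of some quality.
A perfect eleventh would be 17 semitones; G5 to C#7 is 18, one semitone wider, so the interval is augmented.
(Equivalently, a compound augmented fourth: an augmented fourth plus an octave.)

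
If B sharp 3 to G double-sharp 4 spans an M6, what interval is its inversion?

minor 3rd

The rule of nine gives the new number: 9 − 6 = 3, so a sixth becomes a third.
The quality also flips — major becomes minor — giving a minor third.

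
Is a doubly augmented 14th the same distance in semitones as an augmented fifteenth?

Yes

Both span 25 semitones: a doubly augmented fourteenth and an augmented fifteenth are the same chromatic distance.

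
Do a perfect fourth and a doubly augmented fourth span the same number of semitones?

No

A perfect fourth is 5 semitones but a doubly augmented fourth is 7 semitones — different sizes.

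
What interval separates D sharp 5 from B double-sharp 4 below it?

diminished third

Descending from D#5 to B##4 is the same interval as ascending B##4 to D#5.
B to D spans three letter names (B-C-D), so the interval is some kind of third.
The major third is 4 semitones; here we have 2, two semitones narrower: diminished.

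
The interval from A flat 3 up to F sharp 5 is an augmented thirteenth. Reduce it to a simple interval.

augmented 6th

Take out an octave (7 from the number): 13 − 7 = 6.
Quality carries through unchanged, so the simple form is an augmented sixth.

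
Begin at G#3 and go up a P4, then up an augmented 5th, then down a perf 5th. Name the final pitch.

C##4

G#3 up a perfect fourth → C#4 (5 semitones).
Up an augmented fifth from C#4: G##4 (8 semitones up).
G##4 down a perfect fifth → C##4 (7 semitones).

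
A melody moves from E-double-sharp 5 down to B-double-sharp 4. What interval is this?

Descending from E##5 to B##4 is the same interval as ascending B##4 to E##5.
B to E spans four letter names (B-C-D-E): a fourth.
B##4 to E##5 is 5 semitones, matching the perfect fourth exactly, so the quality is perfect.

perfect fourth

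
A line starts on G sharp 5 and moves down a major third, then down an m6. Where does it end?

G sharp 4

A major third down from G#5 is E5.
Down a minor sixth from E5: G#4 (8 semitones down).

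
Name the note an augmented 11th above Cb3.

F4

Four letters up from C (plus an octave) reaches F.
Moving 18 semitones up from Cb3 (the size of an augmented eleventh) reaches F4.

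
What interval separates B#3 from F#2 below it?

Descending from B#3 to F#2 is the same interval as ascending F#2 to B#3.
F to B spans four letter names (F-G-A-B), plus an octave, so the interval is some kind of eleventh.
A perfect eleventh would be 17 semitones; F#2 to B#3 is 18, one semitone wider, so the interval is augmented.
(Equivalently, a compound augmented fourth: an augmented fourth plus an octave.)

augmented eleventh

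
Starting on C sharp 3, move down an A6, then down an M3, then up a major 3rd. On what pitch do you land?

E flat 2

Down an augmented sixth from C#3: Eb2 (10 semitones down).
A major third down from Eb2 is Cb2.
A major third up from Cb2 is Eb2.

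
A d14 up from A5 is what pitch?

Gb7

Seven letters up from A (plus an octave) reaches G.
A diminished fourteenth spans 21 semitones, so from A5 the target pitch is Gb7.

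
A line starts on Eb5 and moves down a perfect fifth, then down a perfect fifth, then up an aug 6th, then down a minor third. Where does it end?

G#4

A perfect fifth down from Eb5 is Ab4.
A perfect fifth down from Ab4 is Db4.
Db4 up an augmented sixth → B4 (10 semitones).
B4 down a minor third → G#4 (3 semitones).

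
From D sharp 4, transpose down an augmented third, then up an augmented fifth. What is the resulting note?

F sharp 4

An augmented third down from D#4 is Bb3.
Bb3 up an augmented fifth → F#4 (8 semitones).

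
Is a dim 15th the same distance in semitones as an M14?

A diminished fifteenth spans 23 semitones, and a major fourteenth also spans 23 semitones — they're enharmonic.

Yes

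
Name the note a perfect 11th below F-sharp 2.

Counting four letter names plus an octave down from F lands on C.
Moving 17 semitones down from F#2 (the size of a perfect eleventh) reaches C#1.

C-sharp 1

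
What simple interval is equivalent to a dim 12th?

Each octave removed subtracts seven from the number: 12 − 7 = 5.
That makes a diminished twelfth a compound diminished fifth — an octave plus a diminished fifth.

d5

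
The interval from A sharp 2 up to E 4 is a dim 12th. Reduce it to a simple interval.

Take out an octave (7 from the number): 12 − 7 = 5.
So a diminished twelfth is an octave plus a diminished fifth. The quality is unchanged.

diminished 5th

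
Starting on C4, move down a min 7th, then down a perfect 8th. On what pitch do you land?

D2

C4 down a minor seventh → D3 (10 semitones).
D3 down a perfect octave → D2 (12 semitones).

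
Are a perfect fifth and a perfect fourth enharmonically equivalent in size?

No

7 semitones (perfect fifth) vs 5 semitones (perfect fourth): not equal.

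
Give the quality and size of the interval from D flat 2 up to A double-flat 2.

D to A spans five letter names (D-E-F-G-A): a fifth.
Db2 to Abb2 spans 6 semitones — one semitone narrower than the perfect fifth (7) — giving a diminished fifth.

diminished fifth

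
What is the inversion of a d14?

First reduce the compound diminished fourteenth to its simple form, a diminished seventh.
The rule of nine gives the new number: 9 − 7 = 2, so a seventh becomes a second.
The quality also flips — diminished becomes augmented — giving an augmented second.

A2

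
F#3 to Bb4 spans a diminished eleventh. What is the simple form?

diminished 4th

Take out an octave (7 from the number): 11 − 7 = 4.
That makes a diminished eleventh a compound diminished fourth — an octave plus a diminished fourth.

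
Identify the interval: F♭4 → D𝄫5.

F to D spans six letter names (F-G-A-B-C-D) — that makes it a sixth of some quality.
At 8 semitones, Fb4→Dbb5 falls one short of a major sixth: minor.

m6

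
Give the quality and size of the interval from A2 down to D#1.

Descending from A2 to D#1 is the same interval as ascending D#1 to A2.
D to A spans five letter names (D-E-F-G-A), plus an octave: a twelfth.
D#1 to A2 spans 18 semitones — one semitone narrower than the perfect twelfth (19) — giving a diminished twelfth.
(Equivalently, a compound diminished fifth: a diminished fifth plus an octave.)

d12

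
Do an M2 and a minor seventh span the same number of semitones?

A major second spans 2 semitones; a minor seventh spans 10 semitones. They differ by 8.

No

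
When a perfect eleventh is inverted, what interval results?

perfect 5th

First reduce the compound perfect eleventh to its simple form, a perfect fourth.
Interval numbers invert to sum to nine: 4 + 5 = 9, so a fourth inverts to a fifth.
Quality inverts too: perfect stays perfect. That makes the inversion a perfect fifth.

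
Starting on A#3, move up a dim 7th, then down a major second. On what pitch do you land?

F4

A diminished seventh up from A#3 is G4.
A major second down from G4 is F4.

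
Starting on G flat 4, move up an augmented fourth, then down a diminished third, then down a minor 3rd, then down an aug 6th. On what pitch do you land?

A 3

An augmented fourth up from Gb4 is C5.
Down a diminished third from C5: A#4 (2 semitones down).
Down a minor third from A#4: F##4 (3 semitones down).
An augmented sixth down from F##4 is A3.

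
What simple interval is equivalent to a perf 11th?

Each octave removed subtracts seven from the number: 11 − 7 = 4.
Quality carries through unchanged, so the simple form is a perfect fourth.

perfect 4th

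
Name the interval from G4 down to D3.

Descending from G4 to D3 is the same interval as ascending D3 to G4.
D to G spans four letter names (D-E-F-G), plus an octave — that makes it an eleventh of some quality.
Counting semitones, D3→G4 is 17, which is the perfect eleventh.
(Equivalently, a compound perfect fourth: a perfect fourth plus an octave.)

perfect 11th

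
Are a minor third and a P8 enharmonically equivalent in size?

A minor third spans 3 semitones; a perfect octave spans 12 semitones. They differ by 9.

No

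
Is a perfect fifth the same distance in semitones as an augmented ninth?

7 semitones (perfect fifth) vs 15 semitones (augmented ninth): not equal.

No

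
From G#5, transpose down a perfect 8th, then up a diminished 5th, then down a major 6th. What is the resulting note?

A perfect octave down from G#5 is G#4.
A diminished fifth up from G#4 is D5.
D5 down a major sixth → F4 (9 semitones).

F4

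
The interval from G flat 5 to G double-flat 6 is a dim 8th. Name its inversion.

Inverted interval numbers add to nine, so an octave pairs with a unison (8 + 1 = 9).
And diminished becomes augmented under inversion, so we get an augmented unison.

augmented unison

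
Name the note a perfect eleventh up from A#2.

Four letters up from A (plus an octave) reaches D.
A perfect eleventh is 17 semitones; 17 semitones up from A#2 gives D#4.

D#4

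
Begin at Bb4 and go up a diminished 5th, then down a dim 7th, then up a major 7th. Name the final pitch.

F#5

A diminished fifth up from Bb4 is Fb5.
Down a diminished seventh from Fb5: G4 (9 semitones down).
Up a major seventh from G4: F#5 (11 semitones up).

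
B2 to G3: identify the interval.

m6

B to G spans six letter names (B-C-D-E-F-G) — that makes it a sixth of some quality.
At 8 semitones, B2→G3 falls one short of a major sixth: minor.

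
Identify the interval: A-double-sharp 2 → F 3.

A to F spans six letter names (A-B-C-D-E-F), so the interval is some kind of sixth.
The major sixth is 9 semitones; here we have 6, three semitones narrower: doubly diminished.

doubly diminished 6th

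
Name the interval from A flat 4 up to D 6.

augmented eleventh

A to D spans four letter names (A-B-C-D), plus an octave, so the interval is some kind of eleventh.
Ab4 to D6 spans 18 semitones — one semitone wider than the perfect eleventh (17) — giving an augmented eleventh.
(Equivalently, a compound augmented fourth: an augmented fourth plus an octave.)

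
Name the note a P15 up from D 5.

D 7

A fifteenth keeps the letter name D, two octaves up from D.
A perfect fifteenth spans 24 semitones, so from D5 the target pitch is D7.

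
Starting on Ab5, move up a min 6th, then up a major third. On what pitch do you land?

Ab6

A minor sixth up from Ab5 is Fb6.
Up a major third from Fb6: Ab6 (4 semitones up).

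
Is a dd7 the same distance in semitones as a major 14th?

8 semitones (doubly diminished seventh) vs 23 semitones (major fourteenth): not equal.

No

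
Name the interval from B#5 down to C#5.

Descending from B#5 to C#5 is the same interval as ascending C#5 to B#5.
C to B spans seven letter names (C-D-E-F-G-A-B), so the interval is some kind of seventh.
Counting semitones, C#5→B#5 is 11, which is the major seventh.

M7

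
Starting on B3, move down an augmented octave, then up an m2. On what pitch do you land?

An augmented octave down from B3 is Bb2.
Bb2 up a minor second → Cb3 (1 semitone).

Cb3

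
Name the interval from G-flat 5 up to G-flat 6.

G to G is the same letter name, plus an octave — that makes it an octave of some quality.
The perfect octave spans 12 semitones, and Gb5 to Gb6 is exactly 12 semitones — so this is a perfect octave.

perfect octave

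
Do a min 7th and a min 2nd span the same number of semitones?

10 semitones (minor seventh) vs 1 semitone (minor second): not equal.

No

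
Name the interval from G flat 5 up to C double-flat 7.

G to C spans four letter names (G-A-B-C), plus an octave: an eleventh.
The perfect eleventh is 17 semitones; here we have 16, one semitone narrower: diminished.
(Equivalently, a compound diminished fourth: a diminished fourth plus an octave.)

diminished 11th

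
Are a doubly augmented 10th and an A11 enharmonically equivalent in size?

Yes

Both span 18 semitones: a doubly augmented tenth and an augmented eleventh are the same chromatic distance.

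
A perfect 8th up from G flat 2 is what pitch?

G flat 3

For an octave the letter name doesn't change: still G, an octave up.
Moving 12 semitones up from Gb2 (the size of a perfect octave) reaches Gb3.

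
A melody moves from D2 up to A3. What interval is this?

P12

D to A spans five letter names (D-E-F-G-A), plus an octave: a twelfth.
Counting semitones, D2→A3 is 19, which is the perfect twelfth.
(Equivalently, a compound perfect fifth: a perfect fifth plus an octave.)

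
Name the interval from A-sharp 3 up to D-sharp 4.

perfect fourth

A to D spans four letter names (A-B-C-D), so the interval is some kind of fourth.
The perfect fourth spans 5 semitones, and A#3 to D#4 is exactly 5 semitones — so this is a perfect fourth.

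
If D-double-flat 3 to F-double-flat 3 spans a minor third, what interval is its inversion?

Inverted interval numbers add to nine, so a third pairs with a sixth (3 + 6 = 9).
Quality inverts too: minor becomes major. That makes the inversion a major sixth.

M6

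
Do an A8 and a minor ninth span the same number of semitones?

Both span 13 semitones: an augmented octave and a minor ninth are the same chromatic distance.

Yes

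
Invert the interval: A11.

diminished fifth

First reduce the compound augmented eleventh to its simple form, an augmented fourth.
The rule of nine gives the new number: 9 − 4 = 5, so a fourth becomes a fifth.
And augmented becomes diminished under inversion, so we get a diminished fifth.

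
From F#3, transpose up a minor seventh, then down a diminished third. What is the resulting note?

A minor seventh up from F#3 is E4.
E4 down a diminished third → C##4 (2 semitones).

C##4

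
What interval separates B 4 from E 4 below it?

Descending from B4 to E4 is the same interval as ascending E4 to B4.
E to B spans five letter names (E-F-G-A-B): a fifth.
Counting semitones, E4→B4 is 7, which is the perfect fifth.

perfect fifth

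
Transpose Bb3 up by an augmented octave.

B4

The letter stays B (same as the start), shifted an octave up.
An augmented octave spans 13 semitones, so from Bb3 the target pitch is B4.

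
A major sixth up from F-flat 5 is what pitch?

D-flat 6

The sixth takes the letter from F up to D.
Moving 9 semitones up from Fb5 (the size of a major sixth) reaches Db6.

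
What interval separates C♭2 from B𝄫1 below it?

major 2nd

Descending from Cb2 to Bbb1 is the same interval as ascending Bbb1 to Cb2.
B to C spans two letter names (B-C) — that makes it a second of some quality.
The major second spans 2 semitones, and Bbb1 to Cb2 is exactly 2 semitones — so this is a major second.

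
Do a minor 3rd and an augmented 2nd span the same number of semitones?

Yes

A minor third spans 3 semitones, and an augmented second also spans 3 semitones — they're enharmonic.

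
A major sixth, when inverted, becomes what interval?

Interval numbers invert to sum to nine: 6 + 3 = 9, so a sixth inverts to a third.
Quality inverts too: major becomes minor. That makes the inversion a minor third.

minor third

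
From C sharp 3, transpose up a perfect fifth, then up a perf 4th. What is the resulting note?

C sharp 4

A perfect fifth up from C#3 is G#3.
G#3 up a perfect fourth → C#4 (5 semitones).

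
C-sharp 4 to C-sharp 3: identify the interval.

Descending from C#4 to C#3 is the same interval as ascending C#3 to C#4.
C to C is the same letter name, plus an octave: an octave.
The perfect octave spans 12 semitones, and C#3 to C#4 is exactly 12 semitones — so this is a perfect octave.

perfect octave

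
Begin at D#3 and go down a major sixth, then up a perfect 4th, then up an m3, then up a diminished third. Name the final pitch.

Down a major sixth from D#3: F#2 (9 semitones down).
Up a perfect fourth from F#2: B2 (5 semitones up).
A minor third up from B2 is D3.
D3 up a diminished third → Fb3 (2 semitones).

Fb3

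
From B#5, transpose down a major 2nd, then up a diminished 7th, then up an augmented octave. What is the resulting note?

G#7

B#5 down a major second → A#5 (2 semitones).
Up a diminished seventh from A#5: G6 (9 semitones up).
G6 up an augmented octave → G#7 (13 semitones).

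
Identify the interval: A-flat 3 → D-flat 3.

perfect fifth

Descending from Ab3 to Db3 is the same interval as ascending Db3 to Ab3.
D to A spans five letter names (D-E-F-G-A) — that makes it a fifth of some quality.
The perfect fifth spans 7 semitones, and Db3 to Ab3 is exactly 7 semitones — so this is a perfect fifth.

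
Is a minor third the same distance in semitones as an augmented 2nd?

Yes

A minor third spans 3 semitones, and an augmented second also spans 3 semitones — they're enharmonic.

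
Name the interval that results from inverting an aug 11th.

First reduce the compound augmented eleventh to its simple form, an augmented fourth.
Inverted interval numbers add to nine, so a fourth pairs with a fifth (4 + 5 = 9).
And augmented becomes diminished under inversion, so we get a diminished fifth.

diminished fifth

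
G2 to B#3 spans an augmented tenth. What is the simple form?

Each octave removed subtracts seven from the number: 10 − 7 = 3.
So an augmented tenth is an octave plus an augmented third. The quality is unchanged.

augmented third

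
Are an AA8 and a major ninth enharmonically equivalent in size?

Yes

A doubly augmented octave spans 14 semitones, and a major ninth also spans 14 semitones — they're enharmonic.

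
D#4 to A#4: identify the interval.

D to A spans five letter names (D-E-F-G-A) — that makes it a fifth of some quality.
The perfect fifth spans 7 semitones, and D#4 to A#4 is exactly 7 semitones — so this is a perfect fifth.

perfect fifth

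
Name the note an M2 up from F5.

Two letter names up from F: G.
A major second is 2 semitones; 2 semitones up from F5 gives G5.

G5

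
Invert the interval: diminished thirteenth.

augmented 3rd

First reduce the compound diminished thirteenth to its simple form, a diminished sixth.
Interval numbers invert to sum to nine: 6 + 3 = 9, so a sixth inverts to a third.
And diminished becomes augmented under inversion, so we get an augmented third.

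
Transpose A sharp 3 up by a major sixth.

F double-sharp 4

The sixth takes the letter from A up to F.
A major sixth is 9 semitones; 9 semitones up from A#3 gives F##4.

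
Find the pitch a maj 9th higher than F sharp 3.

Two letters up from F (plus an octave) reaches G.
A major ninth is 14 semitones; 14 semitones up from F#3 gives G#4.

G sharp 4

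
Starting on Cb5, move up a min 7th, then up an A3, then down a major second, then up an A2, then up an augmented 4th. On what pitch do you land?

Up a minor seventh from Cb5: Bbb5 (10 semitones up).
Bbb5 up an augmented third → D6 (5 semitones).
Down a major second from D6: C6 (2 semitones down).
An augmented second up from C6 is D#6.
D#6 up an augmented fourth → G##6 (6 semitones).

G##6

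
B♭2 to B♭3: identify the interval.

perfect octave

B to B is the same letter name, plus an octave — that makes it an octave of some quality.
The perfect octave spans 12 semitones, and Bb2 to Bb3 is exactly 12 semitones — so this is a perfect octave.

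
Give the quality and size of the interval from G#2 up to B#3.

M10

G to B spans three letter names (G-A-B), plus an octave — that makes it a tenth of some quality.
G#2 to B#3 is 16 semitones, matching the major tenth exactly, so the quality is major.
(Equivalently, a compound major third: a major third plus an octave.)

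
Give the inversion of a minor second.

M7

Interval numbers invert to sum to nine: 2 + 7 = 9, so a second inverts to a seventh.
Quality inverts too: minor becomes major. That makes the inversion a major seventh.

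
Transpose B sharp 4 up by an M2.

Counting two letter names up from B lands on C.
Moving 2 semitones up from B#4 (the size of a major second) reaches C##5.

C double-sharp 5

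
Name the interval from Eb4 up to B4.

augmented 5th

E to B spans five letter names (E-F-G-A-B), so the interval is some kind of fifth.
Eb4 to B4 spans 8 semitones — one semitone wider than the perfect fifth (7) — giving an augmented fifth.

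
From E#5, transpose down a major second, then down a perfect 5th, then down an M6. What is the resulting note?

A major second down from E#5 is D#5.
A perfect fifth down from D#5 is G#4.
A major sixth down from G#4 is B3.

B3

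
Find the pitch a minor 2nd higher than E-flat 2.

Two letter names up from E: F.
A minor second spans 1 semitone, so from Eb2 the target pitch is Fb2.

F-flat 2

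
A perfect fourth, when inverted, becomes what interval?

Inverted interval numbers add to nine, so a fourth pairs with a fifth (4 + 5 = 9).
The quality also flips — perfect stays perfect — giving a perfect fifth.

perfect fifth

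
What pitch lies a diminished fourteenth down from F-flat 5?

G 3

Seven letters down from F (plus an octave) reaches G.
A diminished fourteenth spans 21 semitones, so from Fb5 the target pitch is G3.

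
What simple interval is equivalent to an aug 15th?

augmented 8th

Subtracting seven from the interval number removes an octave: 15 − 7 = 8.
So an augmented fifteenth is an octave plus an augmented octave. The quality is unchanged.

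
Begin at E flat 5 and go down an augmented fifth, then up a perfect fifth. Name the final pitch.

E double-flat 5

An augmented fifth down from Eb5 is Abb4.
Abb4 up a perfect fifth → Ebb5 (7 semitones).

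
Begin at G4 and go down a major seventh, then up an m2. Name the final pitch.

Down a major seventh from G4: Ab3 (11 semitones down).
A minor second up from Ab3 is Bbb3.

Bbb3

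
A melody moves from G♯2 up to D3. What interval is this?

G to D spans five letter names (G-A-B-C-D): a fifth.
G#2 to D3 spans 6 semitones — one semitone narrower than the perfect fifth (7) — giving a diminished fifth.

diminished fifth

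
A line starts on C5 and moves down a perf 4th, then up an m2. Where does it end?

Ab4

Down a perfect fourth from C5: G4 (5 semitones down).
G4 up a minor second → Ab4 (1 semitone).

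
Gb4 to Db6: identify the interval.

P12

G to D spans five letter names (G-A-B-C-D), plus an octave: a twelfth.
The perfect twelfth spans 19 semitones, and Gb4 to Db6 is exactly 19 semitones — so this is a perfect twelfth.
(Equivalently, a compound perfect fifth: a perfect fifth plus an octave.)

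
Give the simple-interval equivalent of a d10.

Take out an octave (7 from the number): 10 − 7 = 3.
Quality carries through unchanged, so the simple form is a diminished third.

diminished third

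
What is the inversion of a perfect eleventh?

First reduce the compound perfect eleventh to its simple form, a perfect fourth.
The rule of nine gives the new number: 9 − 4 = 5, so a fourth becomes a fifth.
Quality inverts too: perfect stays perfect. That makes the inversion a perfect fifth.

perfect fifth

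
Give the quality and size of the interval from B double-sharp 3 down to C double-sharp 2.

Descending from B##3 to C##2 is the same interval as ascending C##2 to B##3.
C to B spans seven letter names (C-D-E-F-G-A-B), plus an octave: a fourteenth.
The major fourteenth spans 23 semitones, and C##2 to B##3 is exactly 23 semitones — so this is a major fourteenth.
(Equivalently, a compound major seventh: a major seventh plus an octave.)

major fourteenth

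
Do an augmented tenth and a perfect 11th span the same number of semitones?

Yes

Both span 17 semitones: an augmented tenth and a perfect eleventh are the same chromatic distance.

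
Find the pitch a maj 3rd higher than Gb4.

Three letter names up from G: B.
Moving 4 semitones up from Gb4 (the size of a major third) reaches Bb4.

Bb4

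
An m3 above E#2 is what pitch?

G#2

Counting three letter names up from E lands on G.
A minor third is 3 semitones; 3 semitones up from E#2 gives G#2.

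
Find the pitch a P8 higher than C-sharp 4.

C-sharp 5

For an octave the letter name doesn't change: still C, an octave up.
A perfect octave is 12 semitones; 12 semitones up from C#4 gives C#5.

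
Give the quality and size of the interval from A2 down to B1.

Descending from A2 to B1 is the same interval as ascending B1 to A2.
B to A spans seven letter names (B-C-D-E-F-G-A): a seventh.
A major seventh would be 11 semitones, but B1 to A2 is 10 — one semitone narrower, making it a minor seventh.

minor 7th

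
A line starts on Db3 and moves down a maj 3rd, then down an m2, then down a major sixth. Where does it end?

Down a major third from Db3: Bbb2 (4 semitones down).
Bbb2 down a minor second → Ab2 (1 semitone).
Ab2 down a major sixth → Cb2 (9 semitones).

Cb2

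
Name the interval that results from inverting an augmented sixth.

diminished third

The rule of nine gives the new number: 9 − 6 = 3, so a sixth becomes a third.
And augmented becomes diminished under inversion, so we get a diminished third.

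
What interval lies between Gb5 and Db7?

perfect twelfth

G to D spans five letter names (G-A-B-C-D), plus an octave: a twelfth.
The perfect twelfth spans 19 semitones, and Gb5 to Db7 is exactly 19 semitones — so this is a perfect twelfth.
(Equivalently, a compound perfect fifth: a perfect fifth plus an octave.)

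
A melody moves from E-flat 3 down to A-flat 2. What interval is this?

Descending from Eb3 to Ab2 is the same interval as ascending Ab2 to Eb3.
A to E spans five letter names (A-B-C-D-E): a fifth.
Ab2 to Eb3 is 7 semitones, matching the perfect fifth exactly, so the quality is perfect.

perfect fifth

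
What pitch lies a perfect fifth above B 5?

F sharp 6

Counting five letter names up from B lands on F.
A perfect fifth is 7 semitones; 7 semitones up from B5 gives F#6.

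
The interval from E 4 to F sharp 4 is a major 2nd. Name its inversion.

Interval numbers invert to sum to nine: 2 + 7 = 9, so a second inverts to a seventh.
The quality also flips — major becomes minor — giving a minor seventh.

m7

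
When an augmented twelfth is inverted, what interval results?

First reduce the compound augmented twelfth to its simple form, an augmented fifth.
The rule of nine gives the new number: 9 − 5 = 4, so a fifth becomes a fourth.
And augmented becomes diminished under inversion, so we get a diminished fourth.

d4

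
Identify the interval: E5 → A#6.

A11

E to A spans four letter names (E-F-G-A), plus an octave, so the interval is some kind of eleventh.
A perfect eleventh would be 17 semitones; E5 to A#6 is 18, one semitone wider, so the interval is augmented.
(Equivalently, a compound augmented fourth: an augmented fourth plus an octave.)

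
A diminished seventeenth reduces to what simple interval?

d3

Subtracting seven from the interval number removes an octave: 17 − 14 = 3.
That makes a diminished seventeenth a compound diminished third — 2 octaves plus a diminished third.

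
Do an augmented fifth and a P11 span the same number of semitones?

No

An augmented fifth is 8 semitones but a perfect eleventh is 17 semitones — different sizes.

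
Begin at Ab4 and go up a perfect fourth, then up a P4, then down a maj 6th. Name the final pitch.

A perfect fourth up from Ab4 is Db5.
Up a perfect fourth from Db5: Gb5 (5 semitones up).
Down a major sixth from Gb5: Bbb4 (9 semitones down).

Bbb4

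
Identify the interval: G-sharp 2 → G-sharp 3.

perfect 8th

G to G is the same letter name, plus an octave, so the interval is some kind of octave.
The perfect octave spans 12 semitones, and G#2 to G#3 is exactly 12 semitones — so this is a perfect octave.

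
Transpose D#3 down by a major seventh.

E2

Seven letter names down from D: E.
A major seventh spans 11 semitones, so from D#3 the target pitch is E2.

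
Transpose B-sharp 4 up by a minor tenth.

Three letters up from B (plus an octave) reaches D.
A minor tenth spans 15 semitones, so from B#4 the target pitch is D#6.

D-sharp 6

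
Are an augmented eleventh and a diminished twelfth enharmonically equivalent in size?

An augmented eleventh spans 18 semitones, and a diminished twelfth also spans 18 semitones — they're enharmonic.

Yes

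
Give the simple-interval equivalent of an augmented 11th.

augmented 4th

Each octave removed subtracts seven from the number: 11 − 7 = 4.
So an augmented eleventh is an octave plus an augmented fourth. The quality is unchanged.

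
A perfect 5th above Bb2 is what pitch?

The fifth takes the letter from B up to F.
Moving 7 semitones up from Bb2 (the size of a perfect fifth) reaches F3.

F3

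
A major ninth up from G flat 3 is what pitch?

Counting two letter names plus an octave up from G lands on A.
A major ninth spans 14 semitones, so from Gb3 the target pitch is Ab4.

A flat 4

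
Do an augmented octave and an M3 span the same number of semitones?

No

An augmented octave is 13 semitones but a major third is 4 semitones — different sizes.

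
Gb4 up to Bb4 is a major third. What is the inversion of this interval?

minor sixth

The rule of nine gives the new number: 9 − 3 = 6, so a third becomes a sixth.
The quality also flips — major becomes minor — giving a minor sixth.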